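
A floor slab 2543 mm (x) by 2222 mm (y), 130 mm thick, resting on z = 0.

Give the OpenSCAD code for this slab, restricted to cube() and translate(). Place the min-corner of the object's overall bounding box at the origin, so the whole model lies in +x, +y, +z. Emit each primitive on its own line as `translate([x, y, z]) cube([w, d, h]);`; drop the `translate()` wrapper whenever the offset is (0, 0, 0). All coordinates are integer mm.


cube([2543, 2222, 130]);


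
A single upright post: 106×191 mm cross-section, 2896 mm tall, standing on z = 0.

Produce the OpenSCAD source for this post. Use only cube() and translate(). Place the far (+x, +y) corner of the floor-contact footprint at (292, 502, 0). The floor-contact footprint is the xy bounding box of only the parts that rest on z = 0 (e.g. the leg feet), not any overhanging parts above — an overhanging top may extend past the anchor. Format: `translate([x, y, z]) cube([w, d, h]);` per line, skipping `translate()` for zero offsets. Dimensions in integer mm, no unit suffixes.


translate([186, 311, 0]) cube([106, 191, 2896]);


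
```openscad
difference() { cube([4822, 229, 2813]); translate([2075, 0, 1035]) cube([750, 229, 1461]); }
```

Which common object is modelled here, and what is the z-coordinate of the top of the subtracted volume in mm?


A wall with a window opening. The window head height is 2496 mm.

A wall with a rectangular opening subtracted — a window. Sill at z = 1035, opening 1461 mm tall, so the head is at 1035 + 1461 = 2496 mm.


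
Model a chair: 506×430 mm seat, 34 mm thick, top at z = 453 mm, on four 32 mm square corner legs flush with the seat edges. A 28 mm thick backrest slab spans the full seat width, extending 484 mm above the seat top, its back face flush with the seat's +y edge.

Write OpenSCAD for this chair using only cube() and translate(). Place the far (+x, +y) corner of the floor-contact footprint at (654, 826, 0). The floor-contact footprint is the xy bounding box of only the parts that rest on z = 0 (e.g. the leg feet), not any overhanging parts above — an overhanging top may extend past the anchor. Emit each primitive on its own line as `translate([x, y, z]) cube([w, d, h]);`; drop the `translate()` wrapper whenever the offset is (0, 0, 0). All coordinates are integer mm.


translate([148, 396, 419]) cube([506, 430, 34]);
translate([148, 396, 0]) cube([32, 32, 419]);
translate([622, 396, 0]) cube([32, 32, 419]);
translate([148, 794, 0]) cube([32, 32, 419]);
translate([622, 794, 0]) cube([32, 32, 419]);
translate([148, 798, 453]) cube([506, 28, 484]);


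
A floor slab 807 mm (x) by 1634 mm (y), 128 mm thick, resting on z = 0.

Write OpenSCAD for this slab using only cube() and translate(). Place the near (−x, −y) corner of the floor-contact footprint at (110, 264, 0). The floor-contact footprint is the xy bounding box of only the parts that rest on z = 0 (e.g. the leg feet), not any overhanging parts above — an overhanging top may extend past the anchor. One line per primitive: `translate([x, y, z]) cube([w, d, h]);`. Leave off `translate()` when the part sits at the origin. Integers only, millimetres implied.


translate([110, 264, 0]) cube([807, 1634, 128]);


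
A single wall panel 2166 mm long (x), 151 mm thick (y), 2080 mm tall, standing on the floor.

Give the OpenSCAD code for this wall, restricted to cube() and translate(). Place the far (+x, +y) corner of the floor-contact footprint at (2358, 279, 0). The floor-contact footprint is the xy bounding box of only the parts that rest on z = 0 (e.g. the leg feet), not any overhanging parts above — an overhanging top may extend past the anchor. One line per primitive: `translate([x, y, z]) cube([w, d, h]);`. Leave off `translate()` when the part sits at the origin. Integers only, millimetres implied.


translate([192, 128, 0]) cube([2166, 151, 2080]);


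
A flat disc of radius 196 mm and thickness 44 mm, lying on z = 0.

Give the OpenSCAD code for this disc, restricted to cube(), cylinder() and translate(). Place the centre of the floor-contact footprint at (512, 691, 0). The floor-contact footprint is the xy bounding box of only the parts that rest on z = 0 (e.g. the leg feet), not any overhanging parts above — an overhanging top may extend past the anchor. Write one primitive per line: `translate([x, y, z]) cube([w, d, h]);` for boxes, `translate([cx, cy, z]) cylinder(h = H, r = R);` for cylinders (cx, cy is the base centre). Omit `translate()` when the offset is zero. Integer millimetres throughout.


translate([512, 691, 0]) cylinder(h = 44, r = 196);


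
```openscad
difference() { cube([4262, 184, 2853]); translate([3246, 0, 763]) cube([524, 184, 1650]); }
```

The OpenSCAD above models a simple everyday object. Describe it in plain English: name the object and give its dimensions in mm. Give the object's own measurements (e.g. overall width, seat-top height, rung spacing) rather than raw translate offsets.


A wall 4262 mm long (x), 184 mm thick (y), 2853 mm tall, with a rectangular window opening cut through it. The opening is 524 mm wide and 1650 mm tall; its sill is at z = 763 mm and its near (−x) edge is 3246 mm from the wall's −x end. The opening passes through the full wall thickness.


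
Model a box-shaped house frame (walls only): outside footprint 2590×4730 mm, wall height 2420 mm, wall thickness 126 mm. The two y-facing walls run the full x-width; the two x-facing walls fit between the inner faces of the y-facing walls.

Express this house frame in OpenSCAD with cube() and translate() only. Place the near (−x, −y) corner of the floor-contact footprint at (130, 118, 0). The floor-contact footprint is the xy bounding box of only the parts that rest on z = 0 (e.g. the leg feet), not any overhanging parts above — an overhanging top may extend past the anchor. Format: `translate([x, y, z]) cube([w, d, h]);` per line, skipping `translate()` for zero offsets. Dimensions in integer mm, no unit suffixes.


translate([130, 118, 0]) cube([2590, 126, 2420]);
translate([130, 4722, 0]) cube([2590, 126, 2420]);
translate([130, 244, 0]) cube([126, 4478, 2420]);
translate([2594, 244, 0]) cube([126, 4478, 2420]);


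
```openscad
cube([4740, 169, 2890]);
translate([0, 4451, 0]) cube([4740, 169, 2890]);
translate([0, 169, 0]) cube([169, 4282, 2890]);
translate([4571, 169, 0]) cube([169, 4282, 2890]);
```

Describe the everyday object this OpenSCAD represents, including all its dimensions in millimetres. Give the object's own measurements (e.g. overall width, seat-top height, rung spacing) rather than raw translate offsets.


The wall frame of a small rectangular building: four walls, each 2890 mm tall and 169 mm thick, enclosing a footprint 4740 mm (x) by 4620 mm (y) outside-to-outside, with no floor or roof. The front and back walls (the −y and +y sides) span the full width; the two side walls fit between them.


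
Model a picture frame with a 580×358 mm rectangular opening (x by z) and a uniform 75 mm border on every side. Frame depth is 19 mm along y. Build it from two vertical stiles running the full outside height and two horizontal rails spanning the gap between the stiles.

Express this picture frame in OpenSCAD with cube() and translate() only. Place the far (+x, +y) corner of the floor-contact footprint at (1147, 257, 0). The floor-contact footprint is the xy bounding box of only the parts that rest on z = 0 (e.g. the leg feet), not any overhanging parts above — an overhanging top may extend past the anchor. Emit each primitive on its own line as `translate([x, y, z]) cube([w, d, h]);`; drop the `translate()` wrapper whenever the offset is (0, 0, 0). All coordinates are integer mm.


translate([417, 238, 0]) cube([75, 19, 508]);
translate([1072, 238, 0]) cube([75, 19, 508]);
translate([492, 238, 0]) cube([580, 19, 75]);
translate([492, 238, 433]) cube([580, 19, 75]);


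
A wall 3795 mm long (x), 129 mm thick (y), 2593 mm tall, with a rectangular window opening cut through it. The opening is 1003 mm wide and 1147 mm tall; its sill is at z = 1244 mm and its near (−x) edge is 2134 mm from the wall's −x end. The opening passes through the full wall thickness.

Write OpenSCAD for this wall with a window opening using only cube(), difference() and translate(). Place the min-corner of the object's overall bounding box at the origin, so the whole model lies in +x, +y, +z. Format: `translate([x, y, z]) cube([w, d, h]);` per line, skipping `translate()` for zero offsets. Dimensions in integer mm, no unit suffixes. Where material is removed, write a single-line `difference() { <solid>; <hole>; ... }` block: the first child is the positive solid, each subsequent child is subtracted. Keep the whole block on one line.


difference() { cube([3795, 129, 2593]); translate([2134, 0, 1244]) cube([1003, 129, 1147]); }


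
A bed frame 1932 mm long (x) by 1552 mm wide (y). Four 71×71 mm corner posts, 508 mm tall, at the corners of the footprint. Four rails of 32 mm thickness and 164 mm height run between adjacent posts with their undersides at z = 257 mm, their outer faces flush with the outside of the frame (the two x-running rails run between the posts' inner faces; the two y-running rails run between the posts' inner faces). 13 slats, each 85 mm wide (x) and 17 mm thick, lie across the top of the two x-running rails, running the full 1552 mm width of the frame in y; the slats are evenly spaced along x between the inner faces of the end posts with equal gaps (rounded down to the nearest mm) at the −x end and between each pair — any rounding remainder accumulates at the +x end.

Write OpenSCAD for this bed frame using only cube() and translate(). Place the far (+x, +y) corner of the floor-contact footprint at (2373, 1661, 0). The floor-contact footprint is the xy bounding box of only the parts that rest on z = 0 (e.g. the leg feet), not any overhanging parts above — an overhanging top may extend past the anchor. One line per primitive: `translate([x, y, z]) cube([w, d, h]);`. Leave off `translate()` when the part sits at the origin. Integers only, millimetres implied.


translate([441, 109, 0]) cube([71, 71, 508]);
translate([441, 1590, 0]) cube([71, 71, 508]);
translate([2302, 109, 0]) cube([71, 71, 508]);
translate([2302, 1590, 0]) cube([71, 71, 508]);
translate([512, 109, 257]) cube([1790, 32, 164]);
translate([512, 1629, 257]) cube([1790, 32, 164]);
translate([441, 180, 257]) cube([32, 1410, 164]);
translate([2341, 180, 257]) cube([32, 1410, 164]);
translate([560, 109, 421]) cube([85, 1552, 17]);
translate([693, 109, 421]) cube([85, 1552, 17]);
translate([826, 109, 421]) cube([85, 1552, 17]);
translate([959, 109, 421]) cube([85, 1552, 17]);
translate([1092, 109, 421]) cube([85, 1552, 17]);
translate([1225, 109, 421]) cube([85, 1552, 17]);
translate([1358, 109, 421]) cube([85, 1552, 17]);
translate([1491, 109, 421]) cube([85, 1552, 17]);
translate([1624, 109, 421]) cube([85, 1552, 17]);
translate([1757, 109, 421]) cube([85, 1552, 17]);
translate([1890, 109, 421]) cube([85, 1552, 17]);
translate([2023, 109, 421]) cube([85, 1552, 17]);
translate([2156, 109, 421]) cube([85, 1552, 17]);


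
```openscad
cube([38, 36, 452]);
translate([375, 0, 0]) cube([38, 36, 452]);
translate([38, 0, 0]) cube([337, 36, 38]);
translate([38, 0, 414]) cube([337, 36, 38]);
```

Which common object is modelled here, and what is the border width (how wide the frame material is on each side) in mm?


A picture frame. The border width is 38 mm.

Four thin pieces enclosing a rectangular opening — a picture frame. The two full-height stiles are 452 mm tall; the top rail sits at z = 414 and is 38 mm tall, so the border above the opening is 452 − 414 = 38 mm, matching the stile x-width.


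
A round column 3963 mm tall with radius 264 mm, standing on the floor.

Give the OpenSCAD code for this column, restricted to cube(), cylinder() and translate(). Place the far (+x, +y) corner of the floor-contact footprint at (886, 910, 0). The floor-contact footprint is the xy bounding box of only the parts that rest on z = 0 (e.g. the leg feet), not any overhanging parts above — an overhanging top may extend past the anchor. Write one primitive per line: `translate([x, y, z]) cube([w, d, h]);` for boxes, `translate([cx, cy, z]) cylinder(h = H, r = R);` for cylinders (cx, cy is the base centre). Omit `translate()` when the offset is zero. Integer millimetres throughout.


translate([622, 646, 0]) cylinder(h = 3963, r = 264);


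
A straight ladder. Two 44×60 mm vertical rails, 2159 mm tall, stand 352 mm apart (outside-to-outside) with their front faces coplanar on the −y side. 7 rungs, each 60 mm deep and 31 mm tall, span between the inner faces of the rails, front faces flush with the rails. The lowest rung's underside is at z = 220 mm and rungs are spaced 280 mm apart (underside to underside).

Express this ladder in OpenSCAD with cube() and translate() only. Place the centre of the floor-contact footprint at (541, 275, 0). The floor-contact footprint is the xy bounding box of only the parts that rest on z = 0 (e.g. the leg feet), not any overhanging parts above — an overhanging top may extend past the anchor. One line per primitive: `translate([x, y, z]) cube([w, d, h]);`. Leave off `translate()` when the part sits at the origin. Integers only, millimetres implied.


translate([365, 245, 0]) cube([44, 60, 2159]);
translate([673, 245, 0]) cube([44, 60, 2159]);
translate([409, 245, 220]) cube([264, 60, 31]);
translate([409, 245, 500]) cube([264, 60, 31]);
translate([409, 245, 780]) cube([264, 60, 31]);
translate([409, 245, 1060]) cube([264, 60, 31]);
translate([409, 245, 1340]) cube([264, 60, 31]);
translate([409, 245, 1620]) cube([264, 60, 31]);
translate([409, 245, 1900]) cube([264, 60, 31]);


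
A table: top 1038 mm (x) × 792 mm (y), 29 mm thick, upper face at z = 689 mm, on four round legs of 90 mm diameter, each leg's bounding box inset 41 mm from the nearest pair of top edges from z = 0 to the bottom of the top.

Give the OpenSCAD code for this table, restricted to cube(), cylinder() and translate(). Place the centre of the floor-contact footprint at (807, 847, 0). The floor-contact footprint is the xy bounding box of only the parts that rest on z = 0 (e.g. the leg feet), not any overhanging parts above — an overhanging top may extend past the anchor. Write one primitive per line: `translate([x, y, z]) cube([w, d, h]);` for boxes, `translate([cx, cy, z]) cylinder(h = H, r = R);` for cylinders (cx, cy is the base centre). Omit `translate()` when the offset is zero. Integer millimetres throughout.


translate([288, 451, 660]) cube([1038, 792, 29]);
translate([374, 537, 0]) cylinder(h = 660, r = 45);
translate([1240, 537, 0]) cylinder(h = 660, r = 45);
translate([374, 1157, 0]) cylinder(h = 660, r = 45);
translate([1240, 1157, 0]) cylinder(h = 660, r = 45);


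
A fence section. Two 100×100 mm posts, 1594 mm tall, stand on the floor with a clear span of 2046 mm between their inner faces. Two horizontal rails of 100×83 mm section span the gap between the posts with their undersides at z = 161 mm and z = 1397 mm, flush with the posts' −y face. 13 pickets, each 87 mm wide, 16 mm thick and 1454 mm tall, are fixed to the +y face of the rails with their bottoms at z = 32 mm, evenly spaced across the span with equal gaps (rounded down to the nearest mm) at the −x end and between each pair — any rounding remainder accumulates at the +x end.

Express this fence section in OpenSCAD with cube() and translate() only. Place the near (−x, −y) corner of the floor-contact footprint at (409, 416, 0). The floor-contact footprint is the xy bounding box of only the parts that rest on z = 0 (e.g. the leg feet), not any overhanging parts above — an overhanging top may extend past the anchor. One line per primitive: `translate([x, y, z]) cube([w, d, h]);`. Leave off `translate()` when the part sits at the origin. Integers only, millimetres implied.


translate([409, 416, 0]) cube([100, 100, 1594]);
translate([2555, 416, 0]) cube([100, 100, 1594]);
translate([509, 416, 161]) cube([2046, 100, 83]);
translate([509, 416, 1397]) cube([2046, 100, 83]);
translate([574, 516, 32]) cube([87, 16, 1454]);
translate([726, 516, 32]) cube([87, 16, 1454]);
translate([878, 516, 32]) cube([87, 16, 1454]);
translate([1030, 516, 32]) cube([87, 16, 1454]);
translate([1182, 516, 32]) cube([87, 16, 1454]);
translate([1334, 516, 32]) cube([87, 16, 1454]);
translate([1486, 516, 32]) cube([87, 16, 1454]);
translate([1638, 516, 32]) cube([87, 16, 1454]);
translate([1790, 516, 32]) cube([87, 16, 1454]);
translate([1942, 516, 32]) cube([87, 16, 1454]);
translate([2094, 516, 32]) cube([87, 16, 1454]);
translate([2246, 516, 32]) cube([87, 16, 1454]);
translate([2398, 516, 32]) cube([87, 16, 1454]);


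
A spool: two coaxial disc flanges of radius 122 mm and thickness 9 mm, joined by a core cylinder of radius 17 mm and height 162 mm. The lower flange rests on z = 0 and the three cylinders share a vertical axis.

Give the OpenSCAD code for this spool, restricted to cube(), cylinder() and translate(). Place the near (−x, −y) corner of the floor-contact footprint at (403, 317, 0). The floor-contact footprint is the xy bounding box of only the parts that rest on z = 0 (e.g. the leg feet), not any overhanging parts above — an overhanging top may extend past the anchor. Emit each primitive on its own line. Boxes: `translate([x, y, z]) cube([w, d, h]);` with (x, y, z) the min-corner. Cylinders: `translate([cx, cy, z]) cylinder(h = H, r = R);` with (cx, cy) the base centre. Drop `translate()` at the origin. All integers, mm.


translate([525, 439, 0]) cylinder(h = 9, r = 122);
translate([525, 439, 9]) cylinder(h = 162, r = 17);
translate([525, 439, 171]) cylinder(h = 9, r = 122);


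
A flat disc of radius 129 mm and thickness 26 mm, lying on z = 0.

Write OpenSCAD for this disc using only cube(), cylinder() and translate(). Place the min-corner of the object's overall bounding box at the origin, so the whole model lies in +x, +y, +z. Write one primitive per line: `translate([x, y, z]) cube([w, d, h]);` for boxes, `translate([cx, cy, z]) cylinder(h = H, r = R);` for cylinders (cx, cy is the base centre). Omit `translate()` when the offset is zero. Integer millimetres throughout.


translate([129, 129, 0]) cylinder(h = 26, r = 129);


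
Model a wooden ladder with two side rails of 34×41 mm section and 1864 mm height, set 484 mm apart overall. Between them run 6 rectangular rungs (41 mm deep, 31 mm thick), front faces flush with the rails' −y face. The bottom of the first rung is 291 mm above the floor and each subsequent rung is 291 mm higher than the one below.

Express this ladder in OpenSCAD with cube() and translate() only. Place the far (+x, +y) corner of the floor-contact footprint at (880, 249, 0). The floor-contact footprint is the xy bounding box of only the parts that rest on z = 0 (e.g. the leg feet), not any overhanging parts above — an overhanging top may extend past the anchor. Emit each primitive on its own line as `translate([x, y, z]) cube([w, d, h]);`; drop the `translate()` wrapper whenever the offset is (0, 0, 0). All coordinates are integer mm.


translate([396, 208, 0]) cube([34, 41, 1864]);
translate([846, 208, 0]) cube([34, 41, 1864]);
translate([430, 208, 291]) cube([416, 41, 31]);
translate([430, 208, 582]) cube([416, 41, 31]);
translate([430, 208, 873]) cube([416, 41, 31]);
translate([430, 208, 1164]) cube([416, 41, 31]);
translate([430, 208, 1455]) cube([416, 41, 31]);
translate([430, 208, 1746]) cube([416, 41, 31]);


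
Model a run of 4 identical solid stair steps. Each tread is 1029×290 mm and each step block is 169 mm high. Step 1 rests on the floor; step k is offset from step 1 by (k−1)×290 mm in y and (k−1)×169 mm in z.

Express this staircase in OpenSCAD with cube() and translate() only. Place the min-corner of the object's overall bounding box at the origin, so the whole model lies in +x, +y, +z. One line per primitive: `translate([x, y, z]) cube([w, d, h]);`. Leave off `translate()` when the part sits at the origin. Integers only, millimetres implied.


cube([1029, 290, 169]);
translate([0, 290, 169]) cube([1029, 290, 169]);
translate([0, 580, 338]) cube([1029, 290, 169]);
translate([0, 870, 507]) cube([1029, 290, 169]);


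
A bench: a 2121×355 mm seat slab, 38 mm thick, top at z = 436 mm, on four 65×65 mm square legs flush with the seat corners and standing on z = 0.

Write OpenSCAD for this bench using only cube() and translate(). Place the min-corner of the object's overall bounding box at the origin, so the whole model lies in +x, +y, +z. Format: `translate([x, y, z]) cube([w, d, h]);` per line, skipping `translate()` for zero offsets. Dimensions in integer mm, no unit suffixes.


translate([0, 0, 398]) cube([2121, 355, 38]);
cube([65, 65, 398]);
translate([0, 290, 0]) cube([65, 65, 398]);
translate([2056, 0, 0]) cube([65, 65, 398]);
translate([2056, 290, 0]) cube([65, 65, 398]);


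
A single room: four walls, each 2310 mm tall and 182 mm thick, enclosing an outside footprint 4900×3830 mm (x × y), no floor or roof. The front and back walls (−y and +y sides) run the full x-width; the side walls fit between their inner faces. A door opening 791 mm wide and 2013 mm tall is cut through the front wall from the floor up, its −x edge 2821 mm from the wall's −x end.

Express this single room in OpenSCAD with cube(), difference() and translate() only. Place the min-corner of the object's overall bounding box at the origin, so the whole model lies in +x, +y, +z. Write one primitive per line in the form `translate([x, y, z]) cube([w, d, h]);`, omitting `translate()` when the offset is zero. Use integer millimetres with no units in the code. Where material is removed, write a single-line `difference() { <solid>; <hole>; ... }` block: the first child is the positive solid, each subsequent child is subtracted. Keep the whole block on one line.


difference() { cube([4900, 182, 2310]); translate([2821, 0, 0]) cube([791, 182, 2013]); }
translate([0, 3648, 0]) cube([4900, 182, 2310]);
translate([0, 182, 0]) cube([182, 3466, 2310]);
translate([4718, 182, 0]) cube([182, 3466, 2310]);


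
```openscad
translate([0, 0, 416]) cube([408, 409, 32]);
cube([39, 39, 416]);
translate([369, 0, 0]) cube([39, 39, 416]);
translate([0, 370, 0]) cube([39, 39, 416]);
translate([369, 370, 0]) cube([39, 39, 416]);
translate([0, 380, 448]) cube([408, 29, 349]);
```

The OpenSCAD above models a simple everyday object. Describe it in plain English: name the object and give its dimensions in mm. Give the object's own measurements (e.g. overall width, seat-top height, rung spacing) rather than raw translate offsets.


A chair. The seat is a 408×409×32 mm slab with its top at z = 448 mm, on four 39×39 mm corner legs (flush with the seat edges, standing on z = 0). A flat backrest 29 mm thick, 349 mm tall, spans the full seat width and rises from the seat top along its +y edge, rear face flush with the rear of the seat.


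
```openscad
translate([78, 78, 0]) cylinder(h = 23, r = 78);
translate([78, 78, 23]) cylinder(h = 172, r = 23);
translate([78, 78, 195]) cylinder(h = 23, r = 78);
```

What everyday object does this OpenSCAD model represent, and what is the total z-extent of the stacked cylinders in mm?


A spool. The overall height is 218 mm.

Three coaxial cylinders, large–small–large — a spool. Two 23 mm flanges and a 172 mm core give 23 + 172 + 23 = 218 mm.


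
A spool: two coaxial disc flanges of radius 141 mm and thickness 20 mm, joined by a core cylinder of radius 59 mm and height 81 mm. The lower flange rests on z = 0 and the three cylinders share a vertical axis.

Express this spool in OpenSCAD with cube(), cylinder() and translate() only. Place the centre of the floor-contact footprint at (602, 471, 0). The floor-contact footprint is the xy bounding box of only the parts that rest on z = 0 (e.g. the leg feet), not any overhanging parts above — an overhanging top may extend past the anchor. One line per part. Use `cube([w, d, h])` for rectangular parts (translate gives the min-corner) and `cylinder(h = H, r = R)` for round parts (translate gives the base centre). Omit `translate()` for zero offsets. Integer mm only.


translate([602, 471, 0]) cylinder(h = 20, r = 141);
translate([602, 471, 20]) cylinder(h = 81, r = 59);
translate([602, 471, 101]) cylinder(h = 20, r = 141);


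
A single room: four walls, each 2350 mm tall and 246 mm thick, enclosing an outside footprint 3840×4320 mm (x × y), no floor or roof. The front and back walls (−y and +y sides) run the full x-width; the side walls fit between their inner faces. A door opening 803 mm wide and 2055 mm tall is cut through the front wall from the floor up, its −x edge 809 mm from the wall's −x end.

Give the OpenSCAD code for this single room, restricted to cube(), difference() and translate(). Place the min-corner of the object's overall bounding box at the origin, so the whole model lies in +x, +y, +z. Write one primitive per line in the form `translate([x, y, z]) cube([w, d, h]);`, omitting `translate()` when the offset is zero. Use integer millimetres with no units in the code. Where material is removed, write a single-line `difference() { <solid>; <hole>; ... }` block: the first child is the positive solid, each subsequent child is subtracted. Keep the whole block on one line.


difference() { cube([3840, 246, 2350]); translate([809, 0, 0]) cube([803, 246, 2055]); }
translate([0, 4074, 0]) cube([3840, 246, 2350]);
translate([0, 246, 0]) cube([246, 3828, 2350]);
translate([3594, 246, 0]) cube([246, 3828, 2350]);


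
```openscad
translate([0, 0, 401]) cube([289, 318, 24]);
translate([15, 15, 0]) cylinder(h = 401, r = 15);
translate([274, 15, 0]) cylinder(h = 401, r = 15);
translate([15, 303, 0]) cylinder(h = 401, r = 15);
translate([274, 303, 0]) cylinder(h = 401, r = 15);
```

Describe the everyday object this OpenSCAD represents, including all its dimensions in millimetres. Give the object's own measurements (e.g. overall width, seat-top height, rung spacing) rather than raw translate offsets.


A simple wooden stool: a rectangular seat 289 mm (x) by 318 mm (y), 24 mm thick, top face at z = 425 mm, on four round legs, each 30 mm in diameter. The legs rest on z = 0, each leg's axis is inset half a diameter from the nearest pair of seat edges (so the leg's bounding box is flush with the corner).


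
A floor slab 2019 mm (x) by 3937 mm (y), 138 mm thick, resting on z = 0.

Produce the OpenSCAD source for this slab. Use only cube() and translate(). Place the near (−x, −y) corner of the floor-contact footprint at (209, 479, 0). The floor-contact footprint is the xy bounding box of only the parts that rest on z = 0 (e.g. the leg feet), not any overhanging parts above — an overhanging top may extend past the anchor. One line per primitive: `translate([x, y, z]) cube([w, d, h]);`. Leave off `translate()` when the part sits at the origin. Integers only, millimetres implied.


translate([209, 479, 0]) cube([2019, 3937, 138]);


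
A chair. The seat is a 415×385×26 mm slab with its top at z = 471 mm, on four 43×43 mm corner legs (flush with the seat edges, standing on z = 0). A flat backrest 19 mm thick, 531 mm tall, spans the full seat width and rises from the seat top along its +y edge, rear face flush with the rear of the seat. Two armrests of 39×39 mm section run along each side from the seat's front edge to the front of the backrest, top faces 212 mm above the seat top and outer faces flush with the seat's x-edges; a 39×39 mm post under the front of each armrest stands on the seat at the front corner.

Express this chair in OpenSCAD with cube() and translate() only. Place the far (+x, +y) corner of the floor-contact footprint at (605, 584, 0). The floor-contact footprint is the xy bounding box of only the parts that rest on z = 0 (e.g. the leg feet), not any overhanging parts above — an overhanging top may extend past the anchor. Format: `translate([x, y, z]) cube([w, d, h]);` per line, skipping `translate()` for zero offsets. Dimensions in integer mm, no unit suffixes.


translate([190, 199, 445]) cube([415, 385, 26]);
translate([190, 199, 0]) cube([43, 43, 445]);
translate([562, 199, 0]) cube([43, 43, 445]);
translate([190, 541, 0]) cube([43, 43, 445]);
translate([562, 541, 0]) cube([43, 43, 445]);
translate([190, 565, 471]) cube([415, 19, 531]);
translate([190, 199, 644]) cube([39, 366, 39]);
translate([566, 199, 644]) cube([39, 366, 39]);
translate([190, 199, 471]) cube([39, 39, 173]);
translate([566, 199, 471]) cube([39, 39, 173]);


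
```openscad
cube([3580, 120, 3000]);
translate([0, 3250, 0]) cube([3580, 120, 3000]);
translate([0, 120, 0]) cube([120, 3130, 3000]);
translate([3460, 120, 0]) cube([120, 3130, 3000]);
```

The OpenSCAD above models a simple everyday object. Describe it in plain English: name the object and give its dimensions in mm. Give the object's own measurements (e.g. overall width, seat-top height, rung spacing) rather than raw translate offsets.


The wall frame of a small rectangular building: four walls, each 3000 mm tall and 120 mm thick, enclosing a footprint 3580 mm (x) by 3370 mm (y) outside-to-outside, with no floor or roof. The front and back walls (the −y and +y sides) span the full width; the two side walls fit between them.


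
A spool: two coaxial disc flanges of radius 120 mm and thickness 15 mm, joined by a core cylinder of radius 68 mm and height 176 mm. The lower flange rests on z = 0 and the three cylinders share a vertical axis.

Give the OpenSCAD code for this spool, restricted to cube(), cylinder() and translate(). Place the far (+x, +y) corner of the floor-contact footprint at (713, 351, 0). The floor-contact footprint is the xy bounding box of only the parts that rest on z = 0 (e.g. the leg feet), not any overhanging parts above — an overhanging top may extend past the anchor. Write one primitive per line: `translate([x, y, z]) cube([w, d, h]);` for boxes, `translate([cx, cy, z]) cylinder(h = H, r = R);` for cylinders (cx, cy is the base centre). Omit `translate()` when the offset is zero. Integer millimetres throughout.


translate([593, 231, 0]) cylinder(h = 15, r = 120);
translate([593, 231, 15]) cylinder(h = 176, r = 68);
translate([593, 231, 191]) cylinder(h = 15, r = 120);


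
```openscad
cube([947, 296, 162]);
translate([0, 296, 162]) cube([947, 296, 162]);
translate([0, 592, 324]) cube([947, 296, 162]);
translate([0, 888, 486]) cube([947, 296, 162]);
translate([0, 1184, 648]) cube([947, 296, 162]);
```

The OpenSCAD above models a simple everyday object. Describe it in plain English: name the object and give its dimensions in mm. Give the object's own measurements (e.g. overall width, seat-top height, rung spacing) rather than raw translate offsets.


A straight staircase of 5 solid steps. Each step is 947 mm wide (x), 296 mm deep (y, the going) and 162 mm tall (the rise). The first step rests on the floor; each subsequent step sits one going further in +y and one rise higher in +z, directly behind and above the previous step with no overlap.


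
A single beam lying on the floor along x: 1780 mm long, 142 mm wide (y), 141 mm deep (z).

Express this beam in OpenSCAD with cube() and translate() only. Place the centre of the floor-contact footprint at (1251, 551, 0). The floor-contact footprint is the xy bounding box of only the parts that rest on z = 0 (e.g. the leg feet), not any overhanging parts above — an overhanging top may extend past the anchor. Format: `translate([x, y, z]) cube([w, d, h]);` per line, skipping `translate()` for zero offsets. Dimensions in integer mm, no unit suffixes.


translate([361, 480, 0]) cube([1780, 142, 141]);


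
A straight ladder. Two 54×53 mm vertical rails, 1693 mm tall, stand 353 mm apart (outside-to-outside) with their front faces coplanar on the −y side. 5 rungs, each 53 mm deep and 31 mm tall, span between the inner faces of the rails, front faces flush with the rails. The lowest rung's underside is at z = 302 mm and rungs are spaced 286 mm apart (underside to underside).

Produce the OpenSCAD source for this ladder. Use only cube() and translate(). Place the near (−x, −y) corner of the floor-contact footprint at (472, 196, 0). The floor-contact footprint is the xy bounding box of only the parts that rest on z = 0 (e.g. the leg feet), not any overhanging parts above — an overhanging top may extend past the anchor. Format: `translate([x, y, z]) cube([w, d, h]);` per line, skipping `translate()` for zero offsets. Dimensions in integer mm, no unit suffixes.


// rung span = 353 - 2*54 = 245
// rung[k] z = 302 + k*286
translate([472, 196, 0]) cube([54, 53, 1693]);
translate([771, 196, 0]) cube([54, 53, 1693]);
translate([526, 196, 302]) cube([245, 53, 31]);
translate([526, 196, 588]) cube([245, 53, 31]);
translate([526, 196, 874]) cube([245, 53, 31]);
translate([526, 196, 1160]) cube([245, 53, 31]);
translate([526, 196, 1446]) cube([245, 53, 31]);


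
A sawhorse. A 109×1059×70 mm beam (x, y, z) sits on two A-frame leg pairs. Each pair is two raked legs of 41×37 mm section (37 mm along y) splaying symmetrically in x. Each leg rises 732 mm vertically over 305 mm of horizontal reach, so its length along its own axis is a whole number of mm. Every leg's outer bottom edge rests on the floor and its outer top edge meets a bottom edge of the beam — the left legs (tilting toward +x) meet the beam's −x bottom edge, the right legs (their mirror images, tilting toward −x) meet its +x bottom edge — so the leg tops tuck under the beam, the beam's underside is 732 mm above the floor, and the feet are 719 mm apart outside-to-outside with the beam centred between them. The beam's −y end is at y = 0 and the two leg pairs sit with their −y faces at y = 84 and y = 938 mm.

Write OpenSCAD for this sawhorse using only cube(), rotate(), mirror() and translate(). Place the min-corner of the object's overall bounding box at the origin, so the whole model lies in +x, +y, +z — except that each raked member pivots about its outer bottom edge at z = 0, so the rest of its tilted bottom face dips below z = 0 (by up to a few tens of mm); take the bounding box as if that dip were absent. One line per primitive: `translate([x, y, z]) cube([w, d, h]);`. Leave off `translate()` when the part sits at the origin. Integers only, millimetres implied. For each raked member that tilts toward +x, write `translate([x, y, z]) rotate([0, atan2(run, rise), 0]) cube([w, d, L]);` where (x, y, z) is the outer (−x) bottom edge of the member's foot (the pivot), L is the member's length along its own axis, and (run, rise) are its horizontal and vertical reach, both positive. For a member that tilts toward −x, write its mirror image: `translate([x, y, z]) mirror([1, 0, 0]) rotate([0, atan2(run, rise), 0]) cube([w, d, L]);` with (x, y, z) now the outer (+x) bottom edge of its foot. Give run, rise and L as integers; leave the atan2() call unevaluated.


translate([305, 0, 732]) cube([109, 1059, 70]);
translate([0, 84, 0]) rotate([0, atan2(305, 732), 0]) cube([41, 37, 793]);
translate([719, 84, 0]) mirror([1, 0, 0]) rotate([0, atan2(305, 732), 0]) cube([41, 37, 793]);
translate([0, 938, 0]) rotate([0, atan2(305, 732), 0]) cube([41, 37, 793]);
translate([719, 938, 0]) mirror([1, 0, 0]) rotate([0, atan2(305, 732), 0]) cube([41, 37, 793]);


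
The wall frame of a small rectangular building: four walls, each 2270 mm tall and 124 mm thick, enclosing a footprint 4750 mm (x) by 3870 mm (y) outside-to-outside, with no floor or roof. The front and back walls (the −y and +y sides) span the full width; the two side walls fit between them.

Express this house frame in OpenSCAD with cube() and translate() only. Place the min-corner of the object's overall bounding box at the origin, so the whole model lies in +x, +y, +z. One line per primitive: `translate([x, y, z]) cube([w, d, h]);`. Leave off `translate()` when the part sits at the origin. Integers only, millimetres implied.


cube([4750, 124, 2270]);
translate([0, 3746, 0]) cube([4750, 124, 2270]);
translate([0, 124, 0]) cube([124, 3622, 2270]);
translate([4626, 124, 0]) cube([124, 3622, 2270]);


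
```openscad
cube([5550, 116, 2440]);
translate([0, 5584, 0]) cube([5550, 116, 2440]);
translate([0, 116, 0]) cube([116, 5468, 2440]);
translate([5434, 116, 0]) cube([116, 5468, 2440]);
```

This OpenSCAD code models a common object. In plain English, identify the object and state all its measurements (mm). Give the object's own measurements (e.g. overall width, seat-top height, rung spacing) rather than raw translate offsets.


The wall frame of a small rectangular building: four walls, each 2440 mm tall and 116 mm thick, enclosing a footprint 5550 mm (x) by 5700 mm (y) outside-to-outside, with no floor or roof. The front and back walls (the −y and +y sides) span the full width; the two side walls fit between them.


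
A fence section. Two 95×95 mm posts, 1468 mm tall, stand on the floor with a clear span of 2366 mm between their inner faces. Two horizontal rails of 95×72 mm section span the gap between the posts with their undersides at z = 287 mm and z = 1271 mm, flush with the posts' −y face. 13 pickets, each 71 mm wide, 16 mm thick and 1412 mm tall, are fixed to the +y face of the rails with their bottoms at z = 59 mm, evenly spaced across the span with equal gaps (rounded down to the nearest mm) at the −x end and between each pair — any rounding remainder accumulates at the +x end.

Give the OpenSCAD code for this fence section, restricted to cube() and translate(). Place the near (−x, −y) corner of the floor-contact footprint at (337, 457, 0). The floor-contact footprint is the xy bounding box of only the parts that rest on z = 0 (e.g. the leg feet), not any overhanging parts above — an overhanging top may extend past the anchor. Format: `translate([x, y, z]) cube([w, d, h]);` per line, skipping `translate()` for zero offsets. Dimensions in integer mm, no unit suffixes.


translate([337, 457, 0]) cube([95, 95, 1468]);
translate([2798, 457, 0]) cube([95, 95, 1468]);
translate([432, 457, 287]) cube([2366, 95, 72]);
translate([432, 457, 1271]) cube([2366, 95, 72]);
translate([535, 552, 59]) cube([71, 16, 1412]);
translate([709, 552, 59]) cube([71, 16, 1412]);
translate([883, 552, 59]) cube([71, 16, 1412]);
translate([1057, 552, 59]) cube([71, 16, 1412]);
translate([1231, 552, 59]) cube([71, 16, 1412]);
translate([1405, 552, 59]) cube([71, 16, 1412]);
translate([1579, 552, 59]) cube([71, 16, 1412]);
translate([1753, 552, 59]) cube([71, 16, 1412]);
translate([1927, 552, 59]) cube([71, 16, 1412]);
translate([2101, 552, 59]) cube([71, 16, 1412]);
translate([2275, 552, 59]) cube([71, 16, 1412]);
translate([2449, 552, 59]) cube([71, 16, 1412]);
translate([2623, 552, 59]) cube([71, 16, 1412]);


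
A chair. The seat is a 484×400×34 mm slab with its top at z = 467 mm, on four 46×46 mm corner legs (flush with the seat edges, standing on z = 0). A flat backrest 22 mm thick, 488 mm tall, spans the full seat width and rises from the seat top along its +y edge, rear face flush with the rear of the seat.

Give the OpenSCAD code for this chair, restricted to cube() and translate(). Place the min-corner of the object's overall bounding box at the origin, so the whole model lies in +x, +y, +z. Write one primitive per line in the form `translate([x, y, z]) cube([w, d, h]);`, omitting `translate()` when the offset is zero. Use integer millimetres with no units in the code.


translate([0, 0, 433]) cube([484, 400, 34]);
cube([46, 46, 433]);
translate([438, 0, 0]) cube([46, 46, 433]);
translate([0, 354, 0]) cube([46, 46, 433]);
translate([438, 354, 0]) cube([46, 46, 433]);
translate([0, 378, 467]) cube([484, 22, 488]);


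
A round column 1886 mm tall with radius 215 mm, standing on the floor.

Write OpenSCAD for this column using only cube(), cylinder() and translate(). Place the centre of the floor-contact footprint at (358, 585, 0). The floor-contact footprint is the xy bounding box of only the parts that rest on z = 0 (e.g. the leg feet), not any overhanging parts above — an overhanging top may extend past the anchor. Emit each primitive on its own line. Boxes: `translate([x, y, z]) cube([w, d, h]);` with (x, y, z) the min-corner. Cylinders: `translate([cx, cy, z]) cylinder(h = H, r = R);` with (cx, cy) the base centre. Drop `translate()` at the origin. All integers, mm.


translate([358, 585, 0]) cylinder(h = 1886, r = 215);
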